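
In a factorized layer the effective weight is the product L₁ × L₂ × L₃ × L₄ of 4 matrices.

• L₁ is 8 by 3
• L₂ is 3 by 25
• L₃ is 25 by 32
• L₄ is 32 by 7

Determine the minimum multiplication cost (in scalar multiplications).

Adjacent pairs: L₁L₂ = 8·3·25 = 600; L₂L₃ = 3·25·32 = 2400; L₃L₄ = 25·32·7 = 5600.
Length 3: L₁..L₃: k=1: 0+2400+8·3·32=3168; k=2: 600+0+8·25·32=7000 → min 3168 | L₂..L₄: k=2: 0+5600+3·25·7=6125; k=3: 2400+0+3·32·7=3072 → min 3072.
Length 4: L₁..L₄: k=1: 0+3072+8·3·7=3240; k=2: 600+5600+8·25·7=7600; k=3: 3168+0+8·32·7=4960 → min 3240.
Optimal order: (L₁ × ((L₂ × L₃) × L₄)) with cost 3240.

3240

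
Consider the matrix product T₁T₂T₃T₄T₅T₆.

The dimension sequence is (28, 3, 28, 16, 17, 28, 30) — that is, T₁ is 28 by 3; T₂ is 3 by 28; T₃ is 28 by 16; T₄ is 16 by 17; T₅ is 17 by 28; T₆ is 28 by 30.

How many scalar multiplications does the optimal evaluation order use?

8628

Adjacent pairs: T₁T₂ = 28·3·28 = 2352; T₂T₃ = 3·28·16 = 1344; T₃T₄ = 28·16·17 = 7616; T₄T₅ = 16·17·28 = 7616; T₅T₆ = 17·28·30 = 14280.
Length 3: T₁..T₃: k=1: 0+1344+28·3·16=2688; k=2: 2352+0+28·28·16=14896 → min 2688 | T₂..T₄: k=2: 0+7616+3·28·17=9044; k=3: 1344+0+3·16·17=2160 → min 2160 | T₃..T₅: k=3: 0+7616+28·16·28=20160; k=4: 7616+0+28·17·28=20944 → min 20160 | T₄..T₆: k=4: 0+14280+16·17·30=22440; k=5: 7616+0+16·28·30=21056 → min 21056.
Length 4: T₁..T₄: k=1: 0+2160+28·3·17=3588; k=2: 2352+7616+28·28·17=23296; k=3: 2688+0+28·16·17=10304 → min 3588 | T₂..T₅: k=2: 0+20160+3·28·28=22512; k=3: 1344+7616+3·16·28=10304; k=4: 2160+0+3·17·28=3588 → min 3588 | T₃..T₆: k=3: 0+21056+28·16·30=34496; k=4: 7616+14280+28·17·30=36176; k=5: 20160+0+28·28·30=43680 → min 34496.
Length 5: T₁..T₅: k=1: 0+3588+28·3·28=5940; k=2: 2352+20160+28·28·28=44464; k=3: 2688+7616+28·16·28=22848; k=4: 3588+0+28·17·28=16916 → min 5940 | T₂..T₆: k=2: 0+34496+3·28·30=37016; k=3: 1344+21056+3·16·30=23840; k=4: 2160+14280+3·17·30=17970; k=5: 3588+0+3·28·30=6108 → min 6108.
Length 6: T₁..T₆: k=1: 0+6108+28·3·30=8628; k=2: 2352+34496+28·28·30=60368; k=3: 2688+21056+28·16·30=37184; k=4: 3588+14280+28·17·30=32148; k=5: 5940+0+28·28·30=29460 → min 8628.
Optimal order: (T₁((((T₂T₃)T₄)T₅)T₆)) with cost 8628.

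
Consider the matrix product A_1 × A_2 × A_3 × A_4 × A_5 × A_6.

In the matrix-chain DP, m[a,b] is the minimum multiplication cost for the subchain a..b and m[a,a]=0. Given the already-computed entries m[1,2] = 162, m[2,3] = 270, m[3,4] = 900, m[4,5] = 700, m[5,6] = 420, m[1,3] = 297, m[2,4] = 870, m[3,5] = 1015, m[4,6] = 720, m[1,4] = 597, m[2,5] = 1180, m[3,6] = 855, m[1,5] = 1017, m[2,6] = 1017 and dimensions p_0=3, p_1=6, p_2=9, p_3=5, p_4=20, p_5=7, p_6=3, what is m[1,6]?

m[1,6] = min over k∈[1,5] of m[1,k]+m[k+1,6]+p_{0}·p_k·p_{6}.
k=1: 0 + 1017 + 3·6·3 = 1071; k=2: 162 + 855 + 3·9·3 = 1098; k=3: 297 + 720 + 3·5·3 = 1062; k=4: 597 + 420 + 3·20·3 = 1197; k=5: 1017 + 0 + 3·7·3 = 1080.
Minimum: 1062 at k=3.

1062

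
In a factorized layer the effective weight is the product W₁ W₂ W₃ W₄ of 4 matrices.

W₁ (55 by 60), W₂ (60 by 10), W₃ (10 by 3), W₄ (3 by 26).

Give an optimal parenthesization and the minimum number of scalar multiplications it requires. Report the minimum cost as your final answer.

Adjacent pairs: W₁W₂ = 55·60·10 = 33000; W₂W₃ = 60·10·3 = 1800; W₃W₄ = 10·3·26 = 780.
Length 3: W₁..W₃: k=1: 0+1800+55·60·3=11700; k=2: 33000+0+55·10·3=34650 → min 11700 | W₂..W₄: k=2: 0+780+60·10·26=16380; k=3: 1800+0+60·3·26=6480 → min 6480.
Length 4: W₁..W₄: k=1: 0+6480+55·60·26=92280; k=2: 33000+780+55·10·26=48080; k=3: 11700+0+55·3·26=15990 → min 15990.
Optimal parenthesization: ((W₁ (W₂ W₃)) W₄) with cost 15990.

15990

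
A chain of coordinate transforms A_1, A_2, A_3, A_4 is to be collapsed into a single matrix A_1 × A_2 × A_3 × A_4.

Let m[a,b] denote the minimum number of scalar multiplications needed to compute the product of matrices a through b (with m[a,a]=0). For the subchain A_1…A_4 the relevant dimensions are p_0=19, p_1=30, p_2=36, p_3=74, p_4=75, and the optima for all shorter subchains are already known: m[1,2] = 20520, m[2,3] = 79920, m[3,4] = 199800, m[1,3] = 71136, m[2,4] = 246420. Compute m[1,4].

m[1,4] = min over k∈[1,3] of m[1,k]+m[k+1,4]+p_{0}·p_k·p_{4}.
k=1: 0 + 246420 + 19·30·75 = 289170; k=2: 20520 + 199800 + 19·36·75 = 271620; k=3: 71136 + 0 + 19·74·75 = 176586.
Minimum: 176586 at k=3.

176586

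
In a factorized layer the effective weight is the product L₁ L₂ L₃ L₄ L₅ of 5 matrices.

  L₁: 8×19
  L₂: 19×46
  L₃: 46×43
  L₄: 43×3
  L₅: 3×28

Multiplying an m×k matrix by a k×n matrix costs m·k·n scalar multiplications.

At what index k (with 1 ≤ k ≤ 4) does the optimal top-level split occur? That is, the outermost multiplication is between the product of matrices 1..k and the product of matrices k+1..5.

Adjacent pairs: L₁L₂ = 8·19·46 = 6992; L₂L₃ = 19·46·43 = 37582; L₃L₄ = 46·43·3 = 5934; L₄L₅ = 43·3·28 = 3612.
Length 3: L₁..L₃: k=1: 0+37582+8·19·43=44118; k=2: 6992+0+8·46·43=22816 → min 22816 | L₂..L₄: k=2: 0+5934+19·46·3=8556; k=3: 37582+0+19·43·3=40033 → min 8556 | L₃..L₅: k=3: 0+3612+46·43·28=58996; k=4: 5934+0+46·3·28=9798 → min 9798.
Length 4: L₁..L₄: k=1: 0+8556+8·19·3=9012; k=2: 6992+5934+8·46·3=14030; k=3: 22816+0+8·43·3=23848 → min 9012 | L₂..L₅: k=2: 0+9798+19·46·28=34270; k=3: 37582+3612+19·43·28=64070; k=4: 8556+0+19·3·28=10152 → min 10152.
Top-level splits: k=1: (L₁..L₁)·(L₂..L₅) → 0+10152+8·19·28 = 14408; k=2: (L₁..L₂)·(L₃..L₅) → 6992+9798+8·46·28 = 27094; k=3: (L₁..L₃)·(L₄..L₅) → 22816+3612+8·43·28 = 36060; k=4: (L₁..L₄)·(L₅..L₅) → 9012+0+8·3·28 = 9684.
Best split is after L₄, i.e. k = 4.

4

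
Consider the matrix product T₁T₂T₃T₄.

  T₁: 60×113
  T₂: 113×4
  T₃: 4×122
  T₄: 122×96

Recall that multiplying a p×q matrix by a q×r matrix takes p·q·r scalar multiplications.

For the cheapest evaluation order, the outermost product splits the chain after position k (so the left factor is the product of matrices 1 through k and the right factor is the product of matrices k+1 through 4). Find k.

Adjacent pairs: T₁T₂ = 60·113·4 = 27120; T₂T₃ = 113·4·122 = 55144; T₃T₄ = 4·122·96 = 46848.
Length 3: T₁..T₃: k=1: 0+55144+60·113·122=882304; k=2: 27120+0+60·4·122=56400 → min 56400 | T₂..T₄: k=2: 0+46848+113·4·96=90240; k=3: 55144+0+113·122·96=1378600 → min 90240.
Top-level splits: k=1: (T₁..T₁)·(T₂..T₄) → 0+90240+60·113·96 = 741120; k=2: (T₁..T₂)·(T₃..T₄) → 27120+46848+60·4·96 = 97008; k=3: (T₁..T₃)·(T₄..T₄) → 56400+0+60·122·96 = 759120.
Best split is after T₂, i.e. k = 2.

2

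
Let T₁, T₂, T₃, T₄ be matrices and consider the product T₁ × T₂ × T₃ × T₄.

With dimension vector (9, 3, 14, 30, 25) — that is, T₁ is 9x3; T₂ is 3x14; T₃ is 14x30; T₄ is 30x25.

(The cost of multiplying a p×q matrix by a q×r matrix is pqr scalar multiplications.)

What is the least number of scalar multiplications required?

4185

Adjacent pairs: T₁T₂ = 9·3·14 = 378; T₂T₃ = 3·14·30 = 1260; T₃T₄ = 14·30·25 = 10500.
Length 3: T₁..T₃: k=1: 0+1260+9·3·30=2070; k=2: 378+0+9·14·30=4158 → min 2070 | T₂..T₄: k=2: 0+10500+3·14·25=11550; k=3: 1260+0+3·30·25=3510 → min 3510.
Length 4: T₁..T₄: k=1: 0+3510+9·3·25=4185; k=2: 378+10500+9·14·25=14028; k=3: 2070+0+9·30·25=8820 → min 4185.
Optimal order: (T₁ × ((T₂ × T₃) × T₄)) with cost 4185.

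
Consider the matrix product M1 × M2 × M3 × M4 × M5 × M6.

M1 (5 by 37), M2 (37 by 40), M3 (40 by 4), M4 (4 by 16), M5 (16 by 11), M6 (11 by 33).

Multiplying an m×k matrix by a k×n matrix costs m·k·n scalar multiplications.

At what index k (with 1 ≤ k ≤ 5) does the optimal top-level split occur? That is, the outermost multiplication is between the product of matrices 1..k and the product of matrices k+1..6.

5

Adjacent pairs: M1M2 = 5·37·40 = 7400; M2M3 = 37·40·4 = 5920; M3M4 = 40·4·16 = 2560; M4M5 = 4·16·11 = 704; M5M6 = 16·11·33 = 5808.
Length 3: M1..M3: k=1: 0+5920+5·37·4=6660; k=2: 7400+0+5·40·4=8200 → min 6660 | M2..M4: k=2: 0+2560+37·40·16=26240; k=3: 5920+0+37·4·16=8288 → min 8288 | M3..M5: k=3: 0+704+40·4·11=2464; k=4: 2560+0+40·16·11=9600 → min 2464 | M4..M6: k=4: 0+5808+4·16·33=7920; k=5: 704+0+4·11·33=2156 → min 2156.
Length 4: M1..M4: k=1: 0+8288+5·37·16=11248; k=2: 7400+2560+5·40·16=13160; k=3: 6660+0+5·4·16=6980 → min 6980 | M2..M5: k=2: 0+2464+37·40·11=18744; k=3: 5920+704+37·4·11=8252; k=4: 8288+0+37·16·11=14800 → min 8252 | M3..M6: k=3: 0+2156+40·4·33=7436; k=4: 2560+5808+40·16·33=29488; k=5: 2464+0+40·11·33=16984 → min 7436.
Length 5: M1..M5: k=1: 0+8252+5·37·11=10287; k=2: 7400+2464+5·40·11=12064; k=3: 6660+704+5·4·11=7584; k=4: 6980+0+5·16·11=7860 → min 7584 | M2..M6: k=2: 0+7436+37·40·33=56276; k=3: 5920+2156+37·4·33=12960; k=4: 8288+5808+37·16·33=33632; k=5: 8252+0+37·11·33=21683 → min 12960.
Top-level splits: k=1: (M1..M1)·(M2..M6) → 0+12960+5·37·33 = 19065; k=2: (M1..M2)·(M3..M6) → 7400+7436+5·40·33 = 21436; k=3: (M1..M3)·(M4..M6) → 6660+2156+5·4·33 = 9476; k=4: (M1..M4)·(M5..M6) → 6980+5808+5·16·33 = 15428; k=5: (M1..M5)·(M6..M6) → 7584+0+5·11·33 = 9399.
Best split is after M5, i.e. k = 5.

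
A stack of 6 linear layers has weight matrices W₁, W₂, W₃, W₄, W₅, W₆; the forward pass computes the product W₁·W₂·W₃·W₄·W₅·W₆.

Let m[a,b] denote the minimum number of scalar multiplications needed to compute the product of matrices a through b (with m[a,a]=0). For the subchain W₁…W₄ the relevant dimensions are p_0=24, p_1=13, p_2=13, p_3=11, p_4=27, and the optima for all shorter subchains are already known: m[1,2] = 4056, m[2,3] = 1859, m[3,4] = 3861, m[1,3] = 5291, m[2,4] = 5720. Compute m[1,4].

m[1,4] = min over k∈[1,3] of m[1,k]+m[k+1,4]+p_{0}·p_k·p_{4}.
k=1: 0 + 5720 + 24·13·27 = 14144; k=2: 4056 + 3861 + 24·13·27 = 16341; k=3: 5291 + 0 + 24·11·27 = 12419.
Minimum: 12419 at k=3.

12419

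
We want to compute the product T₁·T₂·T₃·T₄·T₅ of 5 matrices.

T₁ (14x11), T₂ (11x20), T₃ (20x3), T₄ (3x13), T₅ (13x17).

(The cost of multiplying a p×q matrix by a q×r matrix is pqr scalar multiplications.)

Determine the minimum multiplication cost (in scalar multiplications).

Adjacent pairs: T₁T₂ = 14·11·20 = 3080; T₂T₃ = 11·20·3 = 660; T₃T₄ = 20·3·13 = 780; T₄T₅ = 3·13·17 = 663.
Length 3: T₁..T₃: k=1: 0+660+14·11·3=1122; k=2: 3080+0+14·20·3=3920 → min 1122 | T₂..T₄: k=2: 0+780+11·20·13=3640; k=3: 660+0+11·3·13=1089 → min 1089 | T₃..T₅: k=3: 0+663+20·3·17=1683; k=4: 780+0+20·13·17=5200 → min 1683.
Length 4: T₁..T₄: k=1: 0+1089+14·11·13=3091; k=2: 3080+780+14·20·13=7500; k=3: 1122+0+14·3·13=1668 → min 1668 | T₂..T₅: k=2: 0+1683+11·20·17=5423; k=3: 660+663+11·3·17=1884; k=4: 1089+0+11·13·17=3520 → min 1884.
Length 5: T₁..T₅: k=1: 0+1884+14·11·17=4502; k=2: 3080+1683+14·20·17=9523; k=3: 1122+663+14·3·17=2499; k=4: 1668+0+14·13·17=4762 → min 2499.
Optimal order: ((T₁·(T₂·T₃))·(T₄·T₅)) with cost 2499.

2499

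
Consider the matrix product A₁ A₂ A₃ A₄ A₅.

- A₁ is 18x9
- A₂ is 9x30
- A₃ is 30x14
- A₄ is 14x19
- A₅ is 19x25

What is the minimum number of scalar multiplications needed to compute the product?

Adjacent pairs: A₁A₂ = 18·9·30 = 4860; A₂A₃ = 9·30·14 = 3780; A₃A₄ = 30·14·19 = 7980; A₄A₅ = 14·19·25 = 6650.
Length 3: A₁..A₃: k=1: 0+3780+18·9·14=6048; k=2: 4860+0+18·30·14=12420 → min 6048 | A₂..A₄: k=2: 0+7980+9·30·19=13110; k=3: 3780+0+9·14·19=6174 → min 6174 | A₃..A₅: k=3: 0+6650+30·14·25=17150; k=4: 7980+0+30·19·25=22230 → min 17150.
Length 4: A₁..A₄: k=1: 0+6174+18·9·19=9252; k=2: 4860+7980+18·30·19=23100; k=3: 6048+0+18·14·19=10836 → min 9252 | A₂..A₅: k=2: 0+17150+9·30·25=23900; k=3: 3780+6650+9·14·25=13580; k=4: 6174+0+9·19·25=10449 → min 10449.
Length 5: A₁..A₅: k=1: 0+10449+18·9·25=14499; k=2: 4860+17150+18·30·25=35510; k=3: 6048+6650+18·14·25=18998; k=4: 9252+0+18·19·25=17802 → min 14499.
Optimal order: (A₁ (((A₂ A₃) A₄) A₅)) with cost 14499.

14499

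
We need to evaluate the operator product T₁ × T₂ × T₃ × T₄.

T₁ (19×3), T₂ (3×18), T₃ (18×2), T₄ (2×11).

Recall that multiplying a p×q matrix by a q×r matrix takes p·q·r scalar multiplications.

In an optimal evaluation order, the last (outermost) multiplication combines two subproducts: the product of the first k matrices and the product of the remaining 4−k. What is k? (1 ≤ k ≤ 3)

Adjacent pairs: T₁T₂ = 19·3·18 = 1026; T₂T₃ = 3·18·2 = 108; T₃T₄ = 18·2·11 = 396.
Length 3: T₁..T₃: k=1: 0+108+19·3·2=222; k=2: 1026+0+19·18·2=1710 → min 222 | T₂..T₄: k=2: 0+396+3·18·11=990; k=3: 108+0+3·2·11=174 → min 174.
Top-level splits: k=1: (T₁..T₁)·(T₂..T₄) → 0+174+19·3·11 = 801; k=2: (T₁..T₂)·(T₃..T₄) → 1026+396+19·18·11 = 5184; k=3: (T₁..T₃)·(T₄..T₄) → 222+0+19·2·11 = 640.
Best split is after T₃, i.e. k = 3.

3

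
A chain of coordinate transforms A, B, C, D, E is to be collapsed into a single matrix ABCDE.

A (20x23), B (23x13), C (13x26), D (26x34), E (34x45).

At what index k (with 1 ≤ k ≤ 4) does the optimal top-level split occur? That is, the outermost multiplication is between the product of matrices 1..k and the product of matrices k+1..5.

Adjacent pairs: AB = 20·23·13 = 5980; BC = 23·13·26 = 7774; CD = 13·26·34 = 11492; DE = 26·34·45 = 39780.
Length 3: A..C: k=1: 0+7774+20·23·26=19734; k=2: 5980+0+20·13·26=12740 → min 12740 | B..D: k=2: 0+11492+23·13·34=21658; k=3: 7774+0+23·26·34=28106 → min 21658 | C..E: k=3: 0+39780+13·26·45=54990; k=4: 11492+0+13·34·45=31382 → min 31382.
Length 4: A..D: k=1: 0+21658+20·23·34=37298; k=2: 5980+11492+20·13·34=26312; k=3: 12740+0+20·26·34=30420 → min 26312 | B..E: k=2: 0+31382+23·13·45=44837; k=3: 7774+39780+23·26·45=74464; k=4: 21658+0+23·34·45=56848 → min 44837.
Top-level splits: k=1: (A..A)·(B..E) → 0+44837+20·23·45 = 65537; k=2: (A..B)·(C..E) → 5980+31382+20·13·45 = 49062; k=3: (A..C)·(D..E) → 12740+39780+20·26·45 = 75920; k=4: (A..D)·(E..E) → 26312+0+20·34·45 = 56912.
Best split is after B, i.e. k = 2.

2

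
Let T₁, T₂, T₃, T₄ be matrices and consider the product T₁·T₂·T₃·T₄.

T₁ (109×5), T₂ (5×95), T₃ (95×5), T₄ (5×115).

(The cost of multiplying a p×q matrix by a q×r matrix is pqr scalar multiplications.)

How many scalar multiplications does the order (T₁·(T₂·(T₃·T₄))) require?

171925

(T₃·T₄): 95×5 by 5×115 → 95×115, cost 95·5·115 = 54625
(T₂·(T₃·T₄)): 5×95 by 95×115 → 5×115, cost 5·95·115 = 54625; cumulative 109250
(T₁·(T₂·(T₃·T₄))): 109×5 by 5×115 → 109×115, cost 109·5·115 = 62675; cumulative 171925
Total: 171925 scalar multiplications.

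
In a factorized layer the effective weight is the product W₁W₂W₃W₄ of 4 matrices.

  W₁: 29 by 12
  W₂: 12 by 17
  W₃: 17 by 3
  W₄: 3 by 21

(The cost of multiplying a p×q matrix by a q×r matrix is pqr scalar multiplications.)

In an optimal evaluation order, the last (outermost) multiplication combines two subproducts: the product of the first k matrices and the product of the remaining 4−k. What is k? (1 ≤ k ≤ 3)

3

Adjacent pairs: W₁W₂ = 29·12·17 = 5916; W₂W₃ = 12·17·3 = 612; W₃W₄ = 17·3·21 = 1071.
Length 3: W₁..W₃: k=1: 0+612+29·12·3=1656; k=2: 5916+0+29·17·3=7395 → min 1656 | W₂..W₄: k=2: 0+1071+12·17·21=5355; k=3: 612+0+12·3·21=1368 → min 1368.
Top-level splits: k=1: (W₁..W₁)·(W₂..W₄) → 0+1368+29·12·21 = 8676; k=2: (W₁..W₂)·(W₃..W₄) → 5916+1071+29·17·21 = 17340; k=3: (W₁..W₃)·(W₄..W₄) → 1656+0+29·3·21 = 3483.
Best split is after W₃, i.e. k = 3.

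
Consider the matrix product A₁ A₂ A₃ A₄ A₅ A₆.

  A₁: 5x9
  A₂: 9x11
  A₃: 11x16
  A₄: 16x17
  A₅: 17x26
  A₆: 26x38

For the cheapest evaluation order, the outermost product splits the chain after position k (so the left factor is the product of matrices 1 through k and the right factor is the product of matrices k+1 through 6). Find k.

Adjacent pairs: A₁A₂ = 5·9·11 = 495; A₂A₃ = 9·11·16 = 1584; A₃A₄ = 11·16·17 = 2992; A₄A₅ = 16·17·26 = 7072; A₅A₆ = 17·26·38 = 16796.
Length 3: A₁..A₃: k=1: 0+1584+5·9·16=2304; k=2: 495+0+5·11·16=1375 → min 1375 | A₂..A₄: k=2: 0+2992+9·11·17=4675; k=3: 1584+0+9·16·17=4032 → min 4032 | A₃..A₅: k=3: 0+7072+11·16·26=11648; k=4: 2992+0+11·17·26=7854 → min 7854 | A₄..A₆: k=4: 0+16796+16·17·38=27132; k=5: 7072+0+16·26·38=22880 → min 22880.
Length 4: A₁..A₄: k=1: 0+4032+5·9·17=4797; k=2: 495+2992+5·11·17=4422; k=3: 1375+0+5·16·17=2735 → min 2735 | A₂..A₅: k=2: 0+7854+9·11·26=10428; k=3: 1584+7072+9·16·26=12400; k=4: 4032+0+9·17·26=8010 → min 8010 | A₃..A₆: k=3: 0+22880+11·16·38=29568; k=4: 2992+16796+11·17·38=26894; k=5: 7854+0+11·26·38=18722 → min 18722.
Length 5: A₁..A₅: k=1: 0+8010+5·9·26=9180; k=2: 495+7854+5·11·26=9779; k=3: 1375+7072+5·16·26=10527; k=4: 2735+0+5·17·26=4945 → min 4945 | A₂..A₆: k=2: 0+18722+9·11·38=22484; k=3: 1584+22880+9·16·38=29936; k=4: 4032+16796+9·17·38=26642; k=5: 8010+0+9·26·38=16902 → min 16902.
Top-level splits: k=1: (A₁..A₁)·(A₂..A₆) → 0+16902+5·9·38 = 18612; k=2: (A₁..A₂)·(A₃..A₆) → 495+18722+5·11·38 = 21307; k=3: (A₁..A₃)·(A₄..A₆) → 1375+22880+5·16·38 = 27295; k=4: (A₁..A₄)·(A₅..A₆) → 2735+16796+5·17·38 = 22761; k=5: (A₁..A₅)·(A₆..A₆) → 4945+0+5·26·38 = 9885.
Best split is after A₅, i.e. k = 5.

5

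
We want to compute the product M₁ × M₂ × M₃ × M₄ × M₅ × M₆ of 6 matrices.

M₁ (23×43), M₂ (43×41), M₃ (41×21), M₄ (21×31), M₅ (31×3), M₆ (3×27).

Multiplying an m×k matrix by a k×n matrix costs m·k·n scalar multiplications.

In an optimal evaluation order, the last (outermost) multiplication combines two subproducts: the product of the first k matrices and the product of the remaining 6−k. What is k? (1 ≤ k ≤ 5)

Adjacent pairs: M₁M₂ = 23·43·41 = 40549; M₂M₃ = 43·41·21 = 37023; M₃M₄ = 41·21·31 = 26691; M₄M₅ = 21·31·3 = 1953; M₅M₆ = 31·3·27 = 2511.
Length 3: M₁..M₃: k=1: 0+37023+23·43·21=57792; k=2: 40549+0+23·41·21=60352 → min 57792 | M₂..M₄: k=2: 0+26691+43·41·31=81344; k=3: 37023+0+43·21·31=65016 → min 65016 | M₃..M₅: k=3: 0+1953+41·21·3=4536; k=4: 26691+0+41·31·3=30504 → min 4536 | M₄..M₆: k=4: 0+2511+21·31·27=20088; k=5: 1953+0+21·3·27=3654 → min 3654.
Length 4: M₁..M₄: k=1: 0+65016+23·43·31=95675; k=2: 40549+26691+23·41·31=96473; k=3: 57792+0+23·21·31=72765 → min 72765 | M₂..M₅: k=2: 0+4536+43·41·3=9825; k=3: 37023+1953+43·21·3=41685; k=4: 65016+0+43·31·3=69015 → min 9825 | M₃..M₆: k=3: 0+3654+41·21·27=26901; k=4: 26691+2511+41·31·27=63519; k=5: 4536+0+41·3·27=7857 → min 7857.
Length 5: M₁..M₅: k=1: 0+9825+23·43·3=12792; k=2: 40549+4536+23·41·3=47914; k=3: 57792+1953+23·21·3=61194; k=4: 72765+0+23·31·3=74904 → min 12792 | M₂..M₆: k=2: 0+7857+43·41·27=55458; k=3: 37023+3654+43·21·27=65058; k=4: 65016+2511+43·31·27=103518; k=5: 9825+0+43·3·27=13308 → min 13308.
Top-level splits: k=1: (M₁..M₁)·(M₂..M₆) → 0+13308+23·43·27 = 40011; k=2: (M₁..M₂)·(M₃..M₆) → 40549+7857+23·41·27 = 73867; k=3: (M₁..M₃)·(M₄..M₆) → 57792+3654+23·21·27 = 74487; k=4: (M₁..M₄)·(M₅..M₆) → 72765+2511+23·31·27 = 94527; k=5: (M₁..M₅)·(M₆..M₆) → 12792+0+23·3·27 = 14655.
Best split is after M₅, i.e. k = 5.

5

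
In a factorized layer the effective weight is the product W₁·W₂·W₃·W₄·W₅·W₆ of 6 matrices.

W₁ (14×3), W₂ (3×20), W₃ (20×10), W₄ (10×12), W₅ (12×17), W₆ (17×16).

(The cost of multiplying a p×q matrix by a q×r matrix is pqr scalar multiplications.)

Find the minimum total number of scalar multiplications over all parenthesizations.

Adjacent pairs: W₁W₂ = 14·3·20 = 840; W₂W₃ = 3·20·10 = 600; W₃W₄ = 20·10·12 = 2400; W₄W₅ = 10·12·17 = 2040; W₅W₆ = 12·17·16 = 3264.
Length 3: W₁..W₃: k=1: 0+600+14·3·10=1020; k=2: 840+0+14·20·10=3640 → min 1020 | W₂..W₄: k=2: 0+2400+3·20·12=3120; k=3: 600+0+3·10·12=960 → min 960 | W₃..W₅: k=3: 0+2040+20·10·17=5440; k=4: 2400+0+20·12·17=6480 → min 5440 | W₄..W₆: k=4: 0+3264+10·12·16=5184; k=5: 2040+0+10·17·16=4760 → min 4760.
Length 4: W₁..W₄: k=1: 0+960+14·3·12=1464; k=2: 840+2400+14·20·12=6600; k=3: 1020+0+14·10·12=2700 → min 1464 | W₂..W₅: k=2: 0+5440+3·20·17=6460; k=3: 600+2040+3·10·17=3150; k=4: 960+0+3·12·17=1572 → min 1572 | W₃..W₆: k=3: 0+4760+20·10·16=7960; k=4: 2400+3264+20·12·16=9504; k=5: 5440+0+20·17·16=10880 → min 7960.
Length 5: W₁..W₅: k=1: 0+1572+14·3·17=2286; k=2: 840+5440+14·20·17=11040; k=3: 1020+2040+14·10·17=5440; k=4: 1464+0+14·12·17=4320 → min 2286 | W₂..W₆: k=2: 0+7960+3·20·16=8920; k=3: 600+4760+3·10·16=5840; k=4: 960+3264+3·12·16=4800; k=5: 1572+0+3·17·16=2388 → min 2388.
Length 6: W₁..W₆: k=1: 0+2388+14·3·16=3060; k=2: 840+7960+14·20·16=13280; k=3: 1020+4760+14·10·16=8020; k=4: 1464+3264+14·12·16=7416; k=5: 2286+0+14·17·16=6094 → min 3060.
Optimal order: (W₁·((((W₂·W₃)·W₄)·W₅)·W₆)) with cost 3060.

3060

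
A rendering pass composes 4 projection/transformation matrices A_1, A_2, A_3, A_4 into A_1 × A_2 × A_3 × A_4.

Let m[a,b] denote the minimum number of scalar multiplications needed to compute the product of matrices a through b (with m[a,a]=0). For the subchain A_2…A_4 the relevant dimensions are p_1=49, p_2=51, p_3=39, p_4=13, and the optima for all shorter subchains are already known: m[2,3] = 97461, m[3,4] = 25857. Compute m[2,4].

58344

m[2,4] = min over k∈[2,3] of m[2,k]+m[k+1,4]+p_{1}·p_k·p_{4}.
k=2: 0 + 25857 + 49·51·13 = 58344; k=3: 97461 + 0 + 49·39·13 = 122304.
Minimum: 58344 at k=2.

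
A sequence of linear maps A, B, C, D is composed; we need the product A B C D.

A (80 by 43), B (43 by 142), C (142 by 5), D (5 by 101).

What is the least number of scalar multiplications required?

Adjacent pairs: AB = 80·43·142 = 488480; BC = 43·142·5 = 30530; CD = 142·5·101 = 71710.
Length 3: A..C: k=1: 0+30530+80·43·5=47730; k=2: 488480+0+80·142·5=545280 → min 47730 | B..D: k=2: 0+71710+43·142·101=688416; k=3: 30530+0+43·5·101=52245 → min 52245.
Length 4: A..D: k=1: 0+52245+80·43·101=399685; k=2: 488480+71710+80·142·101=1707550; k=3: 47730+0+80·5·101=88130 → min 88130.
Optimal order: ((A (B C)) D) with cost 88130.

88130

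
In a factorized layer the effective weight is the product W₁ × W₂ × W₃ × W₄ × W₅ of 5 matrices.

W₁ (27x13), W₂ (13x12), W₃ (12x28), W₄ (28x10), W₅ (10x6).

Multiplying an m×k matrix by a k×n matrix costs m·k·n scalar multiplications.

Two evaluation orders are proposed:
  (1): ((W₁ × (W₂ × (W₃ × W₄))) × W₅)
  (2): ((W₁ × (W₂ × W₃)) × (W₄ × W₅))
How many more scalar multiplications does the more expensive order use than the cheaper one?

10362

Order (1) = ((W₁ × (W₂ × (W₃ × W₄))) × W₅): (W₃ × W₄): 12×28 by 28×10 → 12×10, cost 12·28·10 = 3360; (W₂ × (W₃ × W₄)): 13×12 by 12×10 → 13×10, cost 13·12·10 = 1560; cumulative 4920; (W₁ × (W₂ × (W₃ × W₄))): 27×13 by 13×10 → 27×10, cost 27·13·10 = 3510; cumulative 8430; ((W₁ × (W₂ × (W₃ × W₄))) × W₅): 27×10 by 10×6 → 27×6, cost 27·10·6 = 1620; cumulative 10050. Total 10050.
Order (2) = ((W₁ × (W₂ × W₃)) × (W₄ × W₅)): (W₂ × W₃): 13×12 by 12×28 → 13×28, cost 13·12·28 = 4368; (W₁ × (W₂ × W₃)): 27×13 by 13×28 → 27×28, cost 27·13·28 = 9828; cumulative 14196; (W₄ × W₅): 28×10 by 10×6 → 28×6, cost 28·10·6 = 1680; ((W₁ × (W₂ × W₃)) × (W₄ × W₅)): 27×28 by 28×6 → 27×6, cost 27·28·6 = 4536; cumulative 20412. Total 20412.
Difference: |10050 − 20412| = 10362.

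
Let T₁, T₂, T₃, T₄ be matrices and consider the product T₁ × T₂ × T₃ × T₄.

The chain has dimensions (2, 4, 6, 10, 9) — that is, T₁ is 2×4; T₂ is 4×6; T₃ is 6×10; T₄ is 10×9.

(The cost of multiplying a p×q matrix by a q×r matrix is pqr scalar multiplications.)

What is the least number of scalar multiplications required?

348

Adjacent pairs: T₁T₂ = 2·4·6 = 48; T₂T₃ = 4·6·10 = 240; T₃T₄ = 6·10·9 = 540.
Length 3: T₁..T₃: k=1: 0+240+2·4·10=320; k=2: 48+0+2·6·10=168 → min 168 | T₂..T₄: k=2: 0+540+4·6·9=756; k=3: 240+0+4·10·9=600 → min 600.
Length 4: T₁..T₄: k=1: 0+600+2·4·9=672; k=2: 48+540+2·6·9=696; k=3: 168+0+2·10·9=348 → min 348.
Optimal order: (((T₁ × T₂) × T₃) × T₄) with cost 348.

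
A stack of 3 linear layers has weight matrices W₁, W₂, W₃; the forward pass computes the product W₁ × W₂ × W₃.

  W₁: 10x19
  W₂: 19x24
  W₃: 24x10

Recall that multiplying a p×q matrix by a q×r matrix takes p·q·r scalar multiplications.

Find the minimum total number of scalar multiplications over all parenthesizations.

Order (W₁ × (W₂ × W₃)): (W₂ × W₃): 19×24 by 24×10 → 19×10, cost 19·24·10 = 4560; (W₁ × (W₂ × W₃)): 10×19 by 19×10 → 10×10, cost 10·19·10 = 1900; cumulative 6460. Total 6460.
Order ((W₁ × W₂) × W₃): (W₁ × W₂): 10×19 by 19×24 → 10×24, cost 10·19·24 = 4560; ((W₁ × W₂) × W₃): 10×24 by 24×10 → 10×10, cost 10·24·10 = 2400; cumulative 6960. Total 6960.
Minimum: 6460.

6460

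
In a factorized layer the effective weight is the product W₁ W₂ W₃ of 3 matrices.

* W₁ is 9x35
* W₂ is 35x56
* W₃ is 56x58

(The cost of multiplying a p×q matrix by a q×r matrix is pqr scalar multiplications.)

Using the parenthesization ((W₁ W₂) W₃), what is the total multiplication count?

(W₁ W₂): 9×35 by 35×56 → 9×56, cost 9·35·56 = 17640
((W₁ W₂) W₃): 9×56 by 56×58 → 9×58, cost 9·56·58 = 29232; cumulative 46872
Total: 46872 scalar multiplications.

46872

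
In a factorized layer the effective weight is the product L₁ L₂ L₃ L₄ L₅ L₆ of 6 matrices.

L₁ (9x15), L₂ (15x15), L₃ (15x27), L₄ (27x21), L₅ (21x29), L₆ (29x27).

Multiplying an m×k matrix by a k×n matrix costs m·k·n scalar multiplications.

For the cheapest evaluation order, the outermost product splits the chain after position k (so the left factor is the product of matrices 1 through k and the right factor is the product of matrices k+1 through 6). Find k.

5

Adjacent pairs: L₁L₂ = 9·15·15 = 2025; L₂L₃ = 15·15·27 = 6075; L₃L₄ = 15·27·21 = 8505; L₄L₅ = 27·21·29 = 16443; L₅L₆ = 21·29·27 = 16443.
Length 3: L₁..L₃: k=1: 0+6075+9·15·27=9720; k=2: 2025+0+9·15·27=5670 → min 5670 | L₂..L₄: k=2: 0+8505+15·15·21=13230; k=3: 6075+0+15·27·21=14580 → min 13230 | L₃..L₅: k=3: 0+16443+15·27·29=28188; k=4: 8505+0+15·21·29=17640 → min 17640 | L₄..L₆: k=4: 0+16443+27·21·27=31752; k=5: 16443+0+27·29·27=37584 → min 31752.
Length 4: L₁..L₄: k=1: 0+13230+9·15·21=16065; k=2: 2025+8505+9·15·21=13365; k=3: 5670+0+9·27·21=10773 → min 10773 | L₂..L₅: k=2: 0+17640+15·15·29=24165; k=3: 6075+16443+15·27·29=34263; k=4: 13230+0+15·21·29=22365 → min 22365 | L₃..L₆: k=3: 0+31752+15·27·27=42687; k=4: 8505+16443+15·21·27=33453; k=5: 17640+0+15·29·27=29385 → min 29385.
Length 5: L₁..L₅: k=1: 0+22365+9·15·29=26280; k=2: 2025+17640+9·15·29=23580; k=3: 5670+16443+9·27·29=29160; k=4: 10773+0+9·21·29=16254 → min 16254 | L₂..L₆: k=2: 0+29385+15·15·27=35460; k=3: 6075+31752+15·27·27=48762; k=4: 13230+16443+15·21·27=38178; k=5: 22365+0+15·29·27=34110 → min 34110.
Top-level splits: k=1: (L₁..L₁)·(L₂..L₆) → 0+34110+9·15·27 = 37755; k=2: (L₁..L₂)·(L₃..L₆) → 2025+29385+9·15·27 = 35055; k=3: (L₁..L₃)·(L₄..L₆) → 5670+31752+9·27·27 = 43983; k=4: (L₁..L₄)·(L₅..L₆) → 10773+16443+9·21·27 = 32319; k=5: (L₁..L₅)·(L₆..L₆) → 16254+0+9·29·27 = 23301.
Best split is after L₅, i.e. k = 5.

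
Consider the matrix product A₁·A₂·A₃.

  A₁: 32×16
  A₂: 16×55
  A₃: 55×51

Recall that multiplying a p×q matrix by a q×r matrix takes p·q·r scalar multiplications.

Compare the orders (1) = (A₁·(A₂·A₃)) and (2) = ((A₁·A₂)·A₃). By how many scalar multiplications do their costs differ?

46928

Order (1) = (A₁·(A₂·A₃)): (A₂·A₃): 16×55 by 55×51 → 16×51, cost 16·55·51 = 44880; (A₁·(A₂·A₃)): 32×16 by 16×51 → 32×51, cost 32·16·51 = 26112; cumulative 70992. Total 70992.
Order (2) = ((A₁·A₂)·A₃): (A₁·A₂): 32×16 by 16×55 → 32×55, cost 32·16·55 = 28160; ((A₁·A₂)·A₃): 32×55 by 55×51 → 32×51, cost 32·55·51 = 89760; cumulative 117920. Total 117920.
Difference: |70992 − 117920| = 46928.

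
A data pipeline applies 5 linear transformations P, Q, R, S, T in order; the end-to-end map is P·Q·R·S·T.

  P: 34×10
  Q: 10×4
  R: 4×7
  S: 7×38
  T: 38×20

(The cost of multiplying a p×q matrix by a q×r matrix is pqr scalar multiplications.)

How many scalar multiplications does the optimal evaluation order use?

Adjacent pairs: PQ = 34·10·4 = 1360; QR = 10·4·7 = 280; RS = 4·7·38 = 1064; ST = 7·38·20 = 5320.
Length 3: P..R: k=1: 0+280+34·10·7=2660; k=2: 1360+0+34·4·7=2312 → min 2312 | Q..S: k=2: 0+1064+10·4·38=2584; k=3: 280+0+10·7·38=2940 → min 2584 | R..T: k=3: 0+5320+4·7·20=5880; k=4: 1064+0+4·38·20=4104 → min 4104.
Length 4: P..S: k=1: 0+2584+34·10·38=15504; k=2: 1360+1064+34·4·38=7592; k=3: 2312+0+34·7·38=11356 → min 7592 | Q..T: k=2: 0+4104+10·4·20=4904; k=3: 280+5320+10·7·20=7000; k=4: 2584+0+10·38·20=10184 → min 4904.
Length 5: P..T: k=1: 0+4904+34·10·20=11704; k=2: 1360+4104+34·4·20=8184; k=3: 2312+5320+34·7·20=12392; k=4: 7592+0+34·38·20=33432 → min 8184.
Optimal order: ((P·Q)·((R·S)·T)) with cost 8184.

8184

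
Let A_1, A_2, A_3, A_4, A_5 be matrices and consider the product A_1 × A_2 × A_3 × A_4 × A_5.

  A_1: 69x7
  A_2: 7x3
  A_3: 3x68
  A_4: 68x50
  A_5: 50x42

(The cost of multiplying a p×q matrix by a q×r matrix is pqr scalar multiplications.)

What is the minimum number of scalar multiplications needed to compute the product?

26643

Adjacent pairs: A_1A_2 = 69·7·3 = 1449; A_2A_3 = 7·3·68 = 1428; A_3A_4 = 3·68·50 = 10200; A_4A_5 = 68·50·42 = 142800.
Length 3: A_1..A_3: k=1: 0+1428+69·7·68=34272; k=2: 1449+0+69·3·68=15525 → min 15525 | A_2..A_4: k=2: 0+10200+7·3·50=11250; k=3: 1428+0+7·68·50=25228 → min 11250 | A_3..A_5: k=3: 0+142800+3·68·42=151368; k=4: 10200+0+3·50·42=16500 → min 16500.
Length 4: A_1..A_4: k=1: 0+11250+69·7·50=35400; k=2: 1449+10200+69·3·50=21999; k=3: 15525+0+69·68·50=250125 → min 21999 | A_2..A_5: k=2: 0+16500+7·3·42=17382; k=3: 1428+142800+7·68·42=164220; k=4: 11250+0+7·50·42=25950 → min 17382.
Length 5: A_1..A_5: k=1: 0+17382+69·7·42=37668; k=2: 1449+16500+69·3·42=26643; k=3: 15525+142800+69·68·42=355389; k=4: 21999+0+69·50·42=166899 → min 26643.
Optimal order: ((A_1 × A_2) × ((A_3 × A_4) × A_5)) with cost 26643.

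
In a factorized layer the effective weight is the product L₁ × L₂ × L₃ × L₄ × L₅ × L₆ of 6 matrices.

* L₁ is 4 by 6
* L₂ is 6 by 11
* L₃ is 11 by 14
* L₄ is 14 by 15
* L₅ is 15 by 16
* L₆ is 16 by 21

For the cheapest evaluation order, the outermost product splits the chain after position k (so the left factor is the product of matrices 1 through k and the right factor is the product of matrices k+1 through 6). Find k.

Adjacent pairs: L₁L₂ = 4·6·11 = 264; L₂L₃ = 6·11·14 = 924; L₃L₄ = 11·14·15 = 2310; L₄L₅ = 14·15·16 = 3360; L₅L₆ = 15·16·21 = 5040.
Length 3: L₁..L₃: k=1: 0+924+4·6·14=1260; k=2: 264+0+4·11·14=880 → min 880 | L₂..L₄: k=2: 0+2310+6·11·15=3300; k=3: 924+0+6·14·15=2184 → min 2184 | L₃..L₅: k=3: 0+3360+11·14·16=5824; k=4: 2310+0+11·15·16=4950 → min 4950 | L₄..L₆: k=4: 0+5040+14·15·21=9450; k=5: 3360+0+14·16·21=8064 → min 8064.
Length 4: L₁..L₄: k=1: 0+2184+4·6·15=2544; k=2: 264+2310+4·11·15=3234; k=3: 880+0+4·14·15=1720 → min 1720 | L₂..L₅: k=2: 0+4950+6·11·16=6006; k=3: 924+3360+6·14·16=5628; k=4: 2184+0+6·15·16=3624 → min 3624 | L₃..L₆: k=3: 0+8064+11·14·21=11298; k=4: 2310+5040+11·15·21=10815; k=5: 4950+0+11·16·21=8646 → min 8646.
Length 5: L₁..L₅: k=1: 0+3624+4·6·16=4008; k=2: 264+4950+4·11·16=5918; k=3: 880+3360+4·14·16=5136; k=4: 1720+0+4·15·16=2680 → min 2680 | L₂..L₆: k=2: 0+8646+6·11·21=10032; k=3: 924+8064+6·14·21=10752; k=4: 2184+5040+6·15·21=9114; k=5: 3624+0+6·16·21=5640 → min 5640.
Top-level splits: k=1: (L₁..L₁)·(L₂..L₆) → 0+5640+4·6·21 = 6144; k=2: (L₁..L₂)·(L₃..L₆) → 264+8646+4·11·21 = 9834; k=3: (L₁..L₃)·(L₄..L₆) → 880+8064+4·14·21 = 10120; k=4: (L₁..L₄)·(L₅..L₆) → 1720+5040+4·15·21 = 8020; k=5: (L₁..L₅)·(L₆..L₆) → 2680+0+4·16·21 = 4024.
Best split is after L₅, i.e. k = 5.

5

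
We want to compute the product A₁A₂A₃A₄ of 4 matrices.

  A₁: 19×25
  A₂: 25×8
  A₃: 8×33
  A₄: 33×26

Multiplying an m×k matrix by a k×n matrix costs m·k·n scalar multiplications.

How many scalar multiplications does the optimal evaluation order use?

Adjacent pairs: A₁A₂ = 19·25·8 = 3800; A₂A₃ = 25·8·33 = 6600; A₃A₄ = 8·33·26 = 6864.
Length 3: A₁..A₃: k=1: 0+6600+19·25·33=22275; k=2: 3800+0+19·8·33=8816 → min 8816 | A₂..A₄: k=2: 0+6864+25·8·26=12064; k=3: 6600+0+25·33·26=28050 → min 12064.
Length 4: A₁..A₄: k=1: 0+12064+19·25·26=24414; k=2: 3800+6864+19·8·26=14616; k=3: 8816+0+19·33·26=25118 → min 14616.
Optimal order: ((A₁A₂)(A₃A₄)) with cost 14616.

14616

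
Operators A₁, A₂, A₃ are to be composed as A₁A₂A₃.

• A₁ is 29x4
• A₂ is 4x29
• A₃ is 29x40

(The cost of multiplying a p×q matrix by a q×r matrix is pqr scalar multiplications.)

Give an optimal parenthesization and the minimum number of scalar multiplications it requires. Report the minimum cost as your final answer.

9280

(A₁(A₂A₃)): cost 9280.
((A₁A₂)A₃): cost 37004.
Optimal: (A₁(A₂A₃)) with cost 9280.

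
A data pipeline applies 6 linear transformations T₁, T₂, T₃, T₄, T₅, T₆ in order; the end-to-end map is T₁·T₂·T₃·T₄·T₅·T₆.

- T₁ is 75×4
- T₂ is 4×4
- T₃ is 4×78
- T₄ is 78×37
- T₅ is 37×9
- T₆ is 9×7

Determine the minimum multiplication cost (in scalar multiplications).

15340

Adjacent pairs: T₁T₂ = 75·4·4 = 1200; T₂T₃ = 4·4·78 = 1248; T₃T₄ = 4·78·37 = 11544; T₄T₅ = 78·37·9 = 25974; T₅T₆ = 37·9·7 = 2331.
Length 3: T₁..T₃: k=1: 0+1248+75·4·78=24648; k=2: 1200+0+75·4·78=24600 → min 24600 | T₂..T₄: k=2: 0+11544+4·4·37=12136; k=3: 1248+0+4·78·37=12792 → min 12136 | T₃..T₅: k=3: 0+25974+4·78·9=28782; k=4: 11544+0+4·37·9=12876 → min 12876 | T₄..T₆: k=4: 0+2331+78·37·7=22533; k=5: 25974+0+78·9·7=30888 → min 22533.
Length 4: T₁..T₄: k=1: 0+12136+75·4·37=23236; k=2: 1200+11544+75·4·37=23844; k=3: 24600+0+75·78·37=241050 → min 23236 | T₂..T₅: k=2: 0+12876+4·4·9=13020; k=3: 1248+25974+4·78·9=30030; k=4: 12136+0+4·37·9=13468 → min 13020 | T₃..T₆: k=3: 0+22533+4·78·7=24717; k=4: 11544+2331+4·37·7=14911; k=5: 12876+0+4·9·7=13128 → min 13128.
Length 5: T₁..T₅: k=1: 0+13020+75·4·9=15720; k=2: 1200+12876+75·4·9=16776; k=3: 24600+25974+75·78·9=103224; k=4: 23236+0+75·37·9=48211 → min 15720 | T₂..T₆: k=2: 0+13128+4·4·7=13240; k=3: 1248+22533+4·78·7=25965; k=4: 12136+2331+4·37·7=15503; k=5: 13020+0+4·9·7=13272 → min 13240.
Length 6: T₁..T₆: k=1: 0+13240+75·4·7=15340; k=2: 1200+13128+75·4·7=16428; k=3: 24600+22533+75·78·7=88083; k=4: 23236+2331+75·37·7=44992; k=5: 15720+0+75·9·7=20445 → min 15340.
Optimal order: (T₁·(T₂·(((T₃·T₄)·T₅)·T₆))) with cost 15340.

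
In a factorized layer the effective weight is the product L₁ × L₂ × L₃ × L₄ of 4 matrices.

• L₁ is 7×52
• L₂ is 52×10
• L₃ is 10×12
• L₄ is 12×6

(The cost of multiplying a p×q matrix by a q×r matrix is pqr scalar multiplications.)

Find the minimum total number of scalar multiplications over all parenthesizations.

4780

Adjacent pairs: L₁L₂ = 7·52·10 = 3640; L₂L₃ = 52·10·12 = 6240; L₃L₄ = 10·12·6 = 720.
Length 3: L₁..L₃: k=1: 0+6240+7·52·12=10608; k=2: 3640+0+7·10·12=4480 → min 4480 | L₂..L₄: k=2: 0+720+52·10·6=3840; k=3: 6240+0+52·12·6=9984 → min 3840.
Length 4: L₁..L₄: k=1: 0+3840+7·52·6=6024; k=2: 3640+720+7·10·6=4780; k=3: 4480+0+7·12·6=4984 → min 4780.
Optimal order: ((L₁ × L₂) × (L₃ × L₄)) with cost 4780.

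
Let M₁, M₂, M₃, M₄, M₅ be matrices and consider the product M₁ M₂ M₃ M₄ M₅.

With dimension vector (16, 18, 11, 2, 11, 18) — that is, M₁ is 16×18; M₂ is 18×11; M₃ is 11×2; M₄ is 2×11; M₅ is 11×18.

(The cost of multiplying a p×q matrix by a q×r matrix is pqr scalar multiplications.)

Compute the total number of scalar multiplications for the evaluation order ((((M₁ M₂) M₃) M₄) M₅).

(M₁ M₂): 16×18 by 18×11 → 16×11, cost 16·18·11 = 3168
((M₁ M₂) M₃): 16×11 by 11×2 → 16×2, cost 16·11·2 = 352; cumulative 3520
(((M₁ M₂) M₃) M₄): 16×2 by 2×11 → 16×11, cost 16·2·11 = 352; cumulative 3872
((((M₁ M₂) M₃) M₄) M₅): 16×11 by 11×18 → 16×18, cost 16·11·18 = 3168; cumulative 7040
Total: 7040 scalar multiplications.

7040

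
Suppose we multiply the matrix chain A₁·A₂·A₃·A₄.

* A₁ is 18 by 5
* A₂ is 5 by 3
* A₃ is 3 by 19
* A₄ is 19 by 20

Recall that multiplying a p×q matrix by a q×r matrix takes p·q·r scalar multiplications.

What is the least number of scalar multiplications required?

2490

Adjacent pairs: A₁A₂ = 18·5·3 = 270; A₂A₃ = 5·3·19 = 285; A₃A₄ = 3·19·20 = 1140.
Length 3: A₁..A₃: k=1: 0+285+18·5·19=1995; k=2: 270+0+18·3·19=1296 → min 1296 | A₂..A₄: k=2: 0+1140+5·3·20=1440; k=3: 285+0+5·19·20=2185 → min 1440.
Length 4: A₁..A₄: k=1: 0+1440+18·5·20=3240; k=2: 270+1140+18·3·20=2490; k=3: 1296+0+18·19·20=8136 → min 2490.
Optimal order: ((A₁·A₂)·(A₃·A₄)) with cost 2490.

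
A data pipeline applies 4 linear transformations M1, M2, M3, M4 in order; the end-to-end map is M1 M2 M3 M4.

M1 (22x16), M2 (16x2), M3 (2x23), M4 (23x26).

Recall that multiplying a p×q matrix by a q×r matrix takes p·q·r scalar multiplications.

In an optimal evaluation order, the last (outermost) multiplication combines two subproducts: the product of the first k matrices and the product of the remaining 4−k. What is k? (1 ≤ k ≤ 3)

2

Adjacent pairs: M1M2 = 22·16·2 = 704; M2M3 = 16·2·23 = 736; M3M4 = 2·23·26 = 1196.
Length 3: M1..M3: k=1: 0+736+22·16·23=8832; k=2: 704+0+22·2·23=1716 → min 1716 | M2..M4: k=2: 0+1196+16·2·26=2028; k=3: 736+0+16·23·26=10304 → min 2028.
Top-level splits: k=1: (M1..M1)·(M2..M4) → 0+2028+22·16·26 = 11180; k=2: (M1..M2)·(M3..M4) → 704+1196+22·2·26 = 3044; k=3: (M1..M3)·(M4..M4) → 1716+0+22·23·26 = 14872.
Best split is after M2, i.e. k = 2.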